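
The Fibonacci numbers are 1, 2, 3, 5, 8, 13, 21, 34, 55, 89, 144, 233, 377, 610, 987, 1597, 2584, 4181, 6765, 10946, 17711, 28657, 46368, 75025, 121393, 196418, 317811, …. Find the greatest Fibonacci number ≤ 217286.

196418

196418 ≤ 217286 < 317811, so the largest Fibonacci number not exceeding 217286 is 196418.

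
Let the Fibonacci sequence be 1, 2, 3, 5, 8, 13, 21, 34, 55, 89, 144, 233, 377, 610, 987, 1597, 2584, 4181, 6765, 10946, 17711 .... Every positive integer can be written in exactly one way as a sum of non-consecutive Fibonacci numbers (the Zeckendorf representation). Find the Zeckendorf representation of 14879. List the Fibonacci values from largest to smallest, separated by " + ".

10946 + 2584 + 987 + 233 + 89 + 34 + 5 + 1

subtract 10946 from 14879: 3933 remains
subtract 2584 from 3933: 1349 remains
subtract 987 from 1349: 362 remains
subtract 233 from 362: 129 remains
subtract 89 from 129: 40 remains
subtract 34 from 40: 6 remains
subtract 5 from 6: 1 remains
subtract 1 from 1: 0 remains
So 14879 = 10946 + 2584 + 987 + 233 + 89 + 34 + 5 + 1, with no two terms consecutive in the sequence.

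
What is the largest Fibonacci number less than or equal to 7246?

6765 ≤ 7246 < 10946, so the largest Fibonacci number not exceeding 7246 is 6765.

6765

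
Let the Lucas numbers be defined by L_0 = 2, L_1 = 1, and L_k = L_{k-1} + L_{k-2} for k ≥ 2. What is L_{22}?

Iterating the recurrence up to L_{14} = 843 and L_{13} = 521:
L_{15} = L_{14} + L_{13} = 843 + 521 = 1364
L_{16} = L_{15} + L_{14} = 1364 + 843 = 2207
L_{17} = L_{16} + L_{15} = 2207 + 1364 = 3571
L_{18} = L_{17} + L_{16} = 3571 + 2207 = 5778
L_{19} = L_{18} + L_{17} = 5778 + 3571 = 9349
L_{20} = L_{19} + L_{18} = 9349 + 5778 = 15127
L_{21} = L_{20} + L_{19} = 15127 + 9349 = 24476
L_{22} = L_{21} + L_{20} = 24476 + 15127 = 39603

39603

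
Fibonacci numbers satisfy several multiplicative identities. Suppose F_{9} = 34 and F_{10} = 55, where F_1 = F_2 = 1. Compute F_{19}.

4181

By F_{2k+1} = F_k² + F_{k+1}²: F_{19} = 34² + 55² = 1156 + 3025 = 4181.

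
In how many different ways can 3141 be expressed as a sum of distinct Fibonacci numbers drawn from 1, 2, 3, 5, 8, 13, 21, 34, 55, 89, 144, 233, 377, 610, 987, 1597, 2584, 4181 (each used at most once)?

21

3141 = 2584+377+144+34+2 = 2584+377+144+21+13+2 = 2584+377+89+55+34+2 = 1597+987+377+144+34+2 = … (17 more), for 21 in all.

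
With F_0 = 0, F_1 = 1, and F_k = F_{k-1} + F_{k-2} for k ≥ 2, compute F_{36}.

14930352

Iterating the recurrence up to F_{30} = 832040 and F_{29} = 514229:
F_{31} = F_{30} + F_{29} = 832040 + 514229 = 1346269
F_{32} = F_{31} + F_{30} = 1346269 + 832040 = 2178309
F_{33} = F_{32} + F_{31} = 2178309 + 1346269 = 3524578
F_{34} = F_{33} + F_{32} = 3524578 + 2178309 = 5702887
F_{35} = F_{34} + F_{33} = 5702887 + 3524578 = 9227465
F_{36} = F_{35} + F_{34} = 9227465 + 5702887 = 14930352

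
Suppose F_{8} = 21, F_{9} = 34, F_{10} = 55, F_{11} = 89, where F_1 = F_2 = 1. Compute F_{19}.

By the addition formula F_{m+n} = F_m F_{n+1} + F_{m−1} F_n with m=9, n=10: F_{19} = 34·89 + 21·55 = 3026 + 1155 = 4181.

4181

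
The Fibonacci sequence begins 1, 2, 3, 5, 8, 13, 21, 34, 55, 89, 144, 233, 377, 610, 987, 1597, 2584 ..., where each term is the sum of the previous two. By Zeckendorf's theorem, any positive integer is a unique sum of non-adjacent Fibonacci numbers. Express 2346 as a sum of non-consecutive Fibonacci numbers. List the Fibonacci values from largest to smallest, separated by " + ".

Greedily peel off the largest Fibonacci term at each step:
1597 ≤ 2346 < 2584, so take 1597; remainder 749
610 ≤ 749 < 987, so take 610; remainder 139
89 ≤ 139 < 144, so take 89; remainder 50
34 ≤ 50 < 55, so take 34; remainder 16
13 ≤ 16 < 21, so take 13; remainder 3
3 ≤ 3 < 5, so take 3; remainder 0
So 2346 = 1597 + 610 + 89 + 34 + 13 + 3, with no two terms consecutive in the sequence.

1597 + 610 + 89 + 34 + 13 + 3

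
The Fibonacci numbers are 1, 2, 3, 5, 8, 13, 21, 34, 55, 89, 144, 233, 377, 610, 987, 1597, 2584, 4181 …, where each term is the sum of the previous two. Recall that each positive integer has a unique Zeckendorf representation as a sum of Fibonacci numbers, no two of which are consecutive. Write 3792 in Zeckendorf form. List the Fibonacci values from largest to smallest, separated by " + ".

2584 + 987 + 144 + 55 + 21 + 1

largest Fibonacci ≤ 3792 is 2584; 3792 − 2584 = 1208
largest Fibonacci ≤ 1208 is 987; 1208 − 987 = 221
largest Fibonacci ≤ 221 is 144; 221 − 144 = 77
largest Fibonacci ≤ 77 is 55; 77 − 55 = 22
largest Fibonacci ≤ 22 is 21; 22 − 21 = 1
largest Fibonacci ≤ 1 is 1; 1 − 1 = 0
So 3792 = 2584 + 987 + 144 + 55 + 21 + 1, with no two terms consecutive in the sequence.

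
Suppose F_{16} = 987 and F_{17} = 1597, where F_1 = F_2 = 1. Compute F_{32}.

2178309

By the doubling identity F_{2k} = F_k(2F_{k+1} − F_k): F_{32} = 987·(2·1597 − 987) = 987·2207 = 2178309.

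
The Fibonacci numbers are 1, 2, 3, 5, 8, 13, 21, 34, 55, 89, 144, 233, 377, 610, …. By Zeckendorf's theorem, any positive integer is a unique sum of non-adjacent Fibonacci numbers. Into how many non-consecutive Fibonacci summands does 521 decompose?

2

take 377 (≤ 521); 521 − 377 = 144
take 144 (≤ 144); 144 − 144 = 0
521 = 377 + 144, which has 2 terms.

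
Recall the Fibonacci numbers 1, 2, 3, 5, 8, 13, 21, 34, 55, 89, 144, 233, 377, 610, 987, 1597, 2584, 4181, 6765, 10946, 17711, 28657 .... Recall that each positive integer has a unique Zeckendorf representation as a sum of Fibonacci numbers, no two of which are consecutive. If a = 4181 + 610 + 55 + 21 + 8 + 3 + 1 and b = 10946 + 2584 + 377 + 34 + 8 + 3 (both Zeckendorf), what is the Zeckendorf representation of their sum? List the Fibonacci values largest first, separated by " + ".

17711 + 987 + 89 + 34 + 8 + 2

The two numbers are 4879 and 13952, so their sum is 18831.
Greedily peel off the largest Fibonacci term at each step:
take 17711 (≤ 18831); 18831 − 17711 = 1120
take 987 (≤ 1120); 1120 − 987 = 133
take 89 (≤ 133); 133 − 89 = 44
take 34 (≤ 44); 44 − 34 = 10
take 8 (≤ 10); 10 − 8 = 2
take 2 (≤ 2); 2 − 2 = 0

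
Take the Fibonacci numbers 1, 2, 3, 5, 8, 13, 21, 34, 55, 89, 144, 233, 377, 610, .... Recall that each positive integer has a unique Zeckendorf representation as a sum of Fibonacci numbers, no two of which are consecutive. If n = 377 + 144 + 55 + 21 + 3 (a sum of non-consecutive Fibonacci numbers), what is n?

600

377 + 144 + 55 + 21 + 3 = 600.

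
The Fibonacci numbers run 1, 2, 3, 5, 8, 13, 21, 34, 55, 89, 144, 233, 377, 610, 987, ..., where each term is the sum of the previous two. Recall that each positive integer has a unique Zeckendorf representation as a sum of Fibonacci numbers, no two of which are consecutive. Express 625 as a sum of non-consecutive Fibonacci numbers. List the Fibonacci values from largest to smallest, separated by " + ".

610 + 13 + 2

625 − 610 = 15
15 − 13 = 2
2 − 2 = 0
So 625 = 610 + 13 + 2, with no two terms consecutive in the sequence.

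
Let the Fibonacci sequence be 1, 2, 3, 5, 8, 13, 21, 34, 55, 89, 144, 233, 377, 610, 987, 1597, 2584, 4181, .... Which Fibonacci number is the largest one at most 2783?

2584 ≤ 2783 < 4181, so the largest Fibonacci number not exceeding 2783 is 2584.

2584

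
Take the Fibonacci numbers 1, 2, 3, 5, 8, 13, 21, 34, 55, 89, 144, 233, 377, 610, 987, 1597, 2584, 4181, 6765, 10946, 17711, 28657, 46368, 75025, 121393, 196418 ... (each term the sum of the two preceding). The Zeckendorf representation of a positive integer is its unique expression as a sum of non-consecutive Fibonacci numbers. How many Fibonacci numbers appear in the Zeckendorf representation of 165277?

Greedy algorithm:
subtract 121393 from 165277: 43884 remains
subtract 28657 from 43884: 15227 remains
subtract 10946 from 15227: 4281 remains
subtract 4181 from 4281: 100 remains
subtract 89 from 100: 11 remains
subtract 8 from 11: 3 remains
subtract 3 from 3: 0 remains
165277 = 121393 + 28657 + 10946 + 4181 + 89 + 8 + 3, which has 7 terms.

7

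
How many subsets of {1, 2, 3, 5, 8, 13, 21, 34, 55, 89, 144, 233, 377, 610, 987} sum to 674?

15

Starting from the Zeckendorf form and repeatedly splitting a term F_k into F_{k−1} + F_{k−2} (when neither is already used) reaches every representation.
674 = 610+55+8+1 = 610+55+5+3+1 = 610+34+21+8+1 = 377+233+55+8+1 = 610+34+21+5+3+1 = … (10 more), for 15 in all.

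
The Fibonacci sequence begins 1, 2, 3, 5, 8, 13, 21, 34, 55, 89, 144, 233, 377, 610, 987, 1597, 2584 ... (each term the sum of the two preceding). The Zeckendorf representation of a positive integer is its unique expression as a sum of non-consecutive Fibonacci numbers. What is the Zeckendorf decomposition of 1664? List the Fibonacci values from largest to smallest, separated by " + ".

Repeatedly subtract the largest Fibonacci number that fits:
subtract 1597 from 1664: 67 remains
subtract 55 from 67: 12 remains
subtract 8 from 12: 4 remains
subtract 3 from 4: 1 remains
subtract 1 from 1: 0 remains
So 1664 = 1597 + 55 + 8 + 3 + 1, with no two terms consecutive in the sequence.

1597 + 55 + 8 + 3 + 1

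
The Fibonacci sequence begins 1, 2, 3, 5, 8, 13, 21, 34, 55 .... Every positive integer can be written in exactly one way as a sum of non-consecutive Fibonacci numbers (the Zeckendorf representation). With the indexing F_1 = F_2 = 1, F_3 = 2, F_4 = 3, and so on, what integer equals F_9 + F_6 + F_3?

F_9 + F_6 + F_3 = 34 + 8 + 2 = 44.

44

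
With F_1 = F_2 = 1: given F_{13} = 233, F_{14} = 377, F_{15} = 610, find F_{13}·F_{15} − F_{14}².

1

233·610 − 377² = 142130 − 142129 = 1. (Cassini's identity: F_{k−1}F_{k+1} − F_k² = (−1)^k.)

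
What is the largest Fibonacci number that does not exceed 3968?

2584

2584 ≤ 3968 < 4181, so the largest Fibonacci number not exceeding 3968 is 2584.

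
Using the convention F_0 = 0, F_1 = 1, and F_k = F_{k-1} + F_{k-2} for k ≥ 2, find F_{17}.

1597

Iterating the recurrence up to F_{13} = 233 and F_{12} = 144:
F_{14} = F_{13} + F_{12} = 233 + 144 = 377
F_{15} = F_{14} + F_{13} = 377 + 233 = 610
F_{16} = F_{15} + F_{14} = 610 + 377 = 987
F_{17} = F_{16} + F_{15} = 987 + 610 = 1597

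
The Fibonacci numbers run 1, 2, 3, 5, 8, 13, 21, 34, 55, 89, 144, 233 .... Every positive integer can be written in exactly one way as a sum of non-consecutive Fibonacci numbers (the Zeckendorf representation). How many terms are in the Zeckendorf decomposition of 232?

Greedy algorithm:
subtract 144 from 232: 88 remains
subtract 55 from 88: 33 remains
subtract 21 from 33: 12 remains
subtract 8 from 12: 4 remains
subtract 3 from 4: 1 remains
subtract 1 from 1: 0 remains
232 = 144 + 55 + 21 + 8 + 3 + 1, which has 6 terms.

6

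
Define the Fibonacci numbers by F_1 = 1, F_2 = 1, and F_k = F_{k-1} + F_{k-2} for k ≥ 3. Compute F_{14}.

377

Iterating the recurrence up to F_{8} = 21 and F_{7} = 13:
F_{9} = F_{8} + F_{7} = 21 + 13 = 34
F_{10} = F_{9} + F_{8} = 34 + 21 = 55
F_{11} = F_{10} + F_{9} = 55 + 34 = 89
F_{12} = F_{11} + F_{10} = 89 + 55 = 144
F_{13} = F_{12} + F_{11} = 144 + 89 = 233
F_{14} = F_{13} + F_{12} = 233 + 144 = 377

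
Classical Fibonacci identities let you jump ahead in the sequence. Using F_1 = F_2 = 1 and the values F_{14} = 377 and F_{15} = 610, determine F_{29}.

514229

By F_{2k+1} = F_k² + F_{k+1}²: F_{29} = 377² + 610² = 142129 + 372100 = 514229.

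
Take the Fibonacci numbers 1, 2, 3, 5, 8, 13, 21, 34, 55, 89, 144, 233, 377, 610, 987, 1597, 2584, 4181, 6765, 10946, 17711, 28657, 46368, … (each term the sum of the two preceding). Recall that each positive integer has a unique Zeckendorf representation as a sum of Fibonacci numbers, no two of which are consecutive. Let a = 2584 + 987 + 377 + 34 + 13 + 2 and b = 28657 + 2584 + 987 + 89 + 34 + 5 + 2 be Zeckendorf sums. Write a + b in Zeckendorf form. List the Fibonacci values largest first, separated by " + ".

28657 + 6765 + 610 + 233 + 89 + 1

The two numbers are 3997 and 32358, so their sum is 36355.
take 28657 (≤ 36355); 36355 − 28657 = 7698
take 6765 (≤ 7698); 7698 − 6765 = 933
take 610 (≤ 933); 933 − 610 = 323
take 233 (≤ 323); 323 − 233 = 90
take 89 (≤ 90); 90 − 89 = 1
take 1 (≤ 1); 1 − 1 = 0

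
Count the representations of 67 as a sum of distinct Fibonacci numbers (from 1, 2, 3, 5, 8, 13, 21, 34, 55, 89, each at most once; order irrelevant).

67 = 55+8+3+1 = 34+21+8+3+1 — 2 representations.

2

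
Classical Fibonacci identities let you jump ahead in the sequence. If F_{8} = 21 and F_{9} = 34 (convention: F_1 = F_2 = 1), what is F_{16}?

By the doubling identity F_{2k} = F_k(2F_{k+1} − F_k): F_{16} = 21·(2·34 − 21) = 21·47 = 987.

987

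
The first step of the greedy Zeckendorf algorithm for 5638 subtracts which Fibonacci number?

4181 ≤ 5638 < 6765, so the largest Fibonacci number not exceeding 5638 is 4181.

4181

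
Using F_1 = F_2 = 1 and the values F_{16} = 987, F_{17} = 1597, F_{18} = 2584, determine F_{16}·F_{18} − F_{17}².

987·2584 − 1597² = 2550408 − 2550409 = -1. (Cassini's identity: F_{k−1}F_{k+1} − F_k² = (−1)^k.)

-1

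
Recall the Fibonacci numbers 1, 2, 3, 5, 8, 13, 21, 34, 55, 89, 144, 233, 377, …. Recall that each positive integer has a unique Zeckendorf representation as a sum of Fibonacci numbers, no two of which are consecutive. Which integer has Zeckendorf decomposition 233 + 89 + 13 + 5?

340

233 + 89 + 13 + 5 = 340.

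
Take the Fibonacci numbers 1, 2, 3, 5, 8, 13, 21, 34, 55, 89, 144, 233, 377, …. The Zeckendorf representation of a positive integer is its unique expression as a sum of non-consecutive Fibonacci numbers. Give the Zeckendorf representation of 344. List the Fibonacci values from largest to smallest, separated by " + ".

233 ≤ 344 < 377, so take 233; remainder 111
89 ≤ 111 < 144, so take 89; remainder 22
21 ≤ 22 < 34, so take 21; remainder 1
1 ≤ 1 < 2, so take 1; remainder 0
So 344 = 233 + 89 + 21 + 1, with no two terms consecutive in the sequence.

233 + 89 + 21 + 1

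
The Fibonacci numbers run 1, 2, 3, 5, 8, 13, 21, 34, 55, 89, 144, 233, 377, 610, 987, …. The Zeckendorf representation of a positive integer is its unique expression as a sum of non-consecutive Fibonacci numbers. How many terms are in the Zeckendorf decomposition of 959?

6

959 − 610 = 349
349 − 233 = 116
116 − 89 = 27
27 − 21 = 6
6 − 5 = 1
1 − 1 = 0
959 = 610 + 233 + 89 + 21 + 5 + 1, which has 6 terms.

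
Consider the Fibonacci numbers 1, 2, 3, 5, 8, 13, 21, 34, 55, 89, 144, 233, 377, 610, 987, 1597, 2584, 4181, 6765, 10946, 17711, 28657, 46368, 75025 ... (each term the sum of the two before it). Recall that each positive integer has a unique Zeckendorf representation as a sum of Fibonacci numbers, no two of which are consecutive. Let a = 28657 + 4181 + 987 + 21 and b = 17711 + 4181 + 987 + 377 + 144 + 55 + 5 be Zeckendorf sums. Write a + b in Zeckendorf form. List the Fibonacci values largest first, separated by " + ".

The two numbers are 33846 and 23460, so their sum is 57306.
take 46368 (≤ 57306); 57306 − 46368 = 10938
take 6765 (≤ 10938); 10938 − 6765 = 4173
take 2584 (≤ 4173); 4173 − 2584 = 1589
take 987 (≤ 1589); 1589 − 987 = 602
take 377 (≤ 602); 602 − 377 = 225
take 144 (≤ 225); 225 − 144 = 81
take 55 (≤ 81); 81 − 55 = 26
take 21 (≤ 26); 26 − 21 = 5
take 5 (≤ 5); 5 − 5 = 0

46368 + 6765 + 2584 + 987 + 377 + 144 + 55 + 21 + 5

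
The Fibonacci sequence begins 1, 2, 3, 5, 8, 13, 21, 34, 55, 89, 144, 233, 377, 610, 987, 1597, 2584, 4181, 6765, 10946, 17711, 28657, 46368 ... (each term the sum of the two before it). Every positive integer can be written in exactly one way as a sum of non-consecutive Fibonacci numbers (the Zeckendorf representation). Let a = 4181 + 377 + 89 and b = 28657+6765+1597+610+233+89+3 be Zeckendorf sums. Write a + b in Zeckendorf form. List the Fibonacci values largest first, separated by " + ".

28657 + 10946 + 2584 + 377 + 34 + 3

The two numbers are 4647 and 37954, so their sum is 42601.
Greedy algorithm:
subtract 28657 from 42601: 13944 remains
subtract 10946 from 13944: 2998 remains
subtract 2584 from 2998: 414 remains
subtract 377 from 414: 37 remains
subtract 34 from 37: 3 remains
subtract 3 from 3: 0 remains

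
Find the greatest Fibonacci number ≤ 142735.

121393 ≤ 142735 < 196418, so the largest Fibonacci number not exceeding 142735 is 121393.

121393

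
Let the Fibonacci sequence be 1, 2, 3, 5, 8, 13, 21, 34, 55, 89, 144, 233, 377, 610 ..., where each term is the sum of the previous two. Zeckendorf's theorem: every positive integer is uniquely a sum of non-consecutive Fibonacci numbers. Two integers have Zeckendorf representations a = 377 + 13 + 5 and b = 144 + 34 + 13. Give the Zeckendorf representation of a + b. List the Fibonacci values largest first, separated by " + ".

377 + 144 + 55 + 8 + 2

The two numbers are 395 and 191, so their sum is 586.
subtract 377 from 586: 209 remains
subtract 144 from 209: 65 remains
subtract 55 from 65: 10 remains
subtract 8 from 10: 2 remains
subtract 2 from 2: 0 remains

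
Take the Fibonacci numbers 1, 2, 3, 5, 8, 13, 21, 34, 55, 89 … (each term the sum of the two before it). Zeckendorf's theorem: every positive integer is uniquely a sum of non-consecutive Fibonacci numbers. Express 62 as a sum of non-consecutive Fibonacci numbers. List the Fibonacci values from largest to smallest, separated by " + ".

Greedy algorithm:
62: greatest Fibonacci not exceeding it is 55, leaving 7
7: greatest Fibonacci not exceeding it is 5, leaving 2
2: greatest Fibonacci not exceeding it is 2, leaving 0
So 62 = 55 + 5 + 2, with no two terms consecutive in the sequence.

55 + 5 + 2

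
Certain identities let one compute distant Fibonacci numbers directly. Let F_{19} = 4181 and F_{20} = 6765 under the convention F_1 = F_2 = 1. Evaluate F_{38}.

39088169

By the doubling identity F_{2k} = F_k(2F_{k+1} − F_k): F_{38} = 4181·(2·6765 − 4181) = 4181·9349 = 39088169.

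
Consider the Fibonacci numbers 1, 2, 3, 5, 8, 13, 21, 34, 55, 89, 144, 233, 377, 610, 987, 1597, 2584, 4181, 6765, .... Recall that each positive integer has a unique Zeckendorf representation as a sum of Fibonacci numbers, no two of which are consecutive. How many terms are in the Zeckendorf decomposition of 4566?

Repeatedly subtract the largest Fibonacci number that fits:
subtract 4181 from 4566: 385 remains
subtract 377 from 385: 8 remains
subtract 8 from 8: 0 remains
4566 = 4181 + 377 + 8, which has 3 terms.

3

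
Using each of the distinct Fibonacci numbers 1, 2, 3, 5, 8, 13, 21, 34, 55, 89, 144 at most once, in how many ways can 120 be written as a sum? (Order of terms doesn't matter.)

Each representation comes from the Zeckendorf form by replacing some F_k with F_{k−1} + F_{k−2} where possible.
120 = 89+21+8+2 = 89+21+5+3+2 = 55+34+21+8+2 = 89+13+8+5+3+2 = 55+34+21+5+3+2 = … (1 more), for 6 in all.

6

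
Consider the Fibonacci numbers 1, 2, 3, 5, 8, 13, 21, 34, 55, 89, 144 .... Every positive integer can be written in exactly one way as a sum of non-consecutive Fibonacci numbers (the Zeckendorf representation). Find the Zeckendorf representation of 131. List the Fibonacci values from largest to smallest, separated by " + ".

131: greatest Fibonacci not exceeding it is 89, leaving 42
42: greatest Fibonacci not exceeding it is 34, leaving 8
8: greatest Fibonacci not exceeding it is 8, leaving 0
So 131 = 89 + 34 + 8, with no two terms consecutive in the sequence.

89 + 34 + 8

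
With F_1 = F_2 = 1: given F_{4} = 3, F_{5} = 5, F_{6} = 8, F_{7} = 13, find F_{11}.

By the addition formula F_{m+n} = F_m F_{n+1} + F_{m−1} F_n with m=5, n=6: F_{11} = 5·13 + 3·8 = 65 + 24 = 89.

89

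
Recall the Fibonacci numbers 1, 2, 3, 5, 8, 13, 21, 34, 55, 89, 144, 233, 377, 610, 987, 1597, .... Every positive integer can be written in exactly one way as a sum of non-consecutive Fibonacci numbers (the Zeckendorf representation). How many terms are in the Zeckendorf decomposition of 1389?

5

largest Fibonacci ≤ 1389 is 987; 1389 − 987 = 402
largest Fibonacci ≤ 402 is 377; 402 − 377 = 25
largest Fibonacci ≤ 25 is 21; 25 − 21 = 4
largest Fibonacci ≤ 4 is 3; 4 − 3 = 1
largest Fibonacci ≤ 1 is 1; 1 − 1 = 0
1389 = 987 + 377 + 21 + 3 + 1, which has 5 terms.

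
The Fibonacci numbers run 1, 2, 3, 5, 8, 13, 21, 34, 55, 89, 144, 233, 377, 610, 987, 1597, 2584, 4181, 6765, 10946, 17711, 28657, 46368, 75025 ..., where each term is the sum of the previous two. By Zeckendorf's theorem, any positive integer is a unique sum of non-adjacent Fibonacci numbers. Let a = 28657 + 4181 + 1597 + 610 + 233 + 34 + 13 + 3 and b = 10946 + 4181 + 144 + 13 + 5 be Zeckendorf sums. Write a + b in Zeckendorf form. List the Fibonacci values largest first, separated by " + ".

46368 + 4181 + 55 + 13

The two numbers are 35328 and 15289, so their sum is 50617.
Repeatedly subtract the largest Fibonacci number that fits:
50617: greatest Fibonacci not exceeding it is 46368, leaving 4249
4249: greatest Fibonacci not exceeding it is 4181, leaving 68
68: greatest Fibonacci not exceeding it is 55, leaving 13
13: greatest Fibonacci not exceeding it is 13, leaving 0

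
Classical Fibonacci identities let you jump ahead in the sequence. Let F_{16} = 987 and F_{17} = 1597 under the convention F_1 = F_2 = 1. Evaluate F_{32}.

By the doubling identity F_{2k} = F_k(2F_{k+1} − F_k): F_{32} = 987·(2·1597 − 987) = 987·2207 = 2178309.

2178309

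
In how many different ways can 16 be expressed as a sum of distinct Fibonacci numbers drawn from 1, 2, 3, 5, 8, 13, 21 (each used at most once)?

4

16 = 13+3 = 13+2+1 = 8+5+3 = 8+5+2+1 — 4 representations.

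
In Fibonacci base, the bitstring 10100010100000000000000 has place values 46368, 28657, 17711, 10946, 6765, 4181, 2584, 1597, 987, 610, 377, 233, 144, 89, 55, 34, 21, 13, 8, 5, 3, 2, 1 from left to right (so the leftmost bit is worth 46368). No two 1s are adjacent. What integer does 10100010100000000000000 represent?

Summing the place values of the 1 bits: 46368 + 17711 + 2584 + 987 = 67650.

67650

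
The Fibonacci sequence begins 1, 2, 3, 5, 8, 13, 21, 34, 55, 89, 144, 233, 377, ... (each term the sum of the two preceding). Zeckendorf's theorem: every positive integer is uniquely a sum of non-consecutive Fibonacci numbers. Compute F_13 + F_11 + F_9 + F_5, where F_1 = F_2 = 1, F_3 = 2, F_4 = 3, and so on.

F_13 + F_11 + F_9 + F_5 = 233 + 89 + 34 + 5 = 361.

361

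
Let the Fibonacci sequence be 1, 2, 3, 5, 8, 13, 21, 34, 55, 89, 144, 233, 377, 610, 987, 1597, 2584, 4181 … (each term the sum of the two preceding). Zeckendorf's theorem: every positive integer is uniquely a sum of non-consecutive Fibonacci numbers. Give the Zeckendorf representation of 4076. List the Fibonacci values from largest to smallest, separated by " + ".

largest Fibonacci ≤ 4076 is 2584; 4076 − 2584 = 1492
largest Fibonacci ≤ 1492 is 987; 1492 − 987 = 505
largest Fibonacci ≤ 505 is 377; 505 − 377 = 128
largest Fibonacci ≤ 128 is 89; 128 − 89 = 39
largest Fibonacci ≤ 39 is 34; 39 − 34 = 5
largest Fibonacci ≤ 5 is 5; 5 − 5 = 0
So 4076 = 2584 + 987 + 377 + 89 + 34 + 5, with no two terms consecutive in the sequence.

2584 + 987 + 377 + 89 + 34 + 5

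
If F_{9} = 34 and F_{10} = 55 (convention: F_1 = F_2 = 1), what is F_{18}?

2584

By the doubling identity F_{2k} = F_k(2F_{k+1} − F_k): F_{18} = 34·(2·55 − 34) = 34·76 = 2584.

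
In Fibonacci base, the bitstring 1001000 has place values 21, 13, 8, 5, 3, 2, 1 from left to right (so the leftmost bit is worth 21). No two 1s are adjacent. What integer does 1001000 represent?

26

Summing the place values of the 1 bits: 21 + 5 = 26.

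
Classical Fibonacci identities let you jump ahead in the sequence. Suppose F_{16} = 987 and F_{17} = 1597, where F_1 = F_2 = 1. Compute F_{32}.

By the doubling identity F_{2k} = F_k(2F_{k+1} − F_k): F_{32} = 987·(2·1597 − 987) = 987·2207 = 2178309.

2178309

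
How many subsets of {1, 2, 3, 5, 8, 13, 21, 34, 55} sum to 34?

4

34 = 34 = 21+13 = 21+8+5 = 21+8+3+2 — 4 representations.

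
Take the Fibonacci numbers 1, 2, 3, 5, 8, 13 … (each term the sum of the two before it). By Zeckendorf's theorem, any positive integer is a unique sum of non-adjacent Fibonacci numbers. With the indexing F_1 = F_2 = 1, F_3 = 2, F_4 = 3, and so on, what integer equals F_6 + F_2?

9

F_6 + F_2 = 8 + 1 = 9.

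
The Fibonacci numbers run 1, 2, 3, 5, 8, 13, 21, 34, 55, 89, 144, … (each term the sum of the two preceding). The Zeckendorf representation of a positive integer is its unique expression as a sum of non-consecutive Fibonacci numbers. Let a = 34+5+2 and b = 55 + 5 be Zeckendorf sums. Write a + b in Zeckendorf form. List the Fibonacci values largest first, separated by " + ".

The two numbers are 41 and 60, so their sum is 101.
Repeatedly subtract the largest Fibonacci number that fits:
101: greatest Fibonacci not exceeding it is 89, leaving 12
12: greatest Fibonacci not exceeding it is 8, leaving 4
4: greatest Fibonacci not exceeding it is 3, leaving 1
1: greatest Fibonacci not exceeding it is 1, leaving 0

89 + 8 + 3 + 1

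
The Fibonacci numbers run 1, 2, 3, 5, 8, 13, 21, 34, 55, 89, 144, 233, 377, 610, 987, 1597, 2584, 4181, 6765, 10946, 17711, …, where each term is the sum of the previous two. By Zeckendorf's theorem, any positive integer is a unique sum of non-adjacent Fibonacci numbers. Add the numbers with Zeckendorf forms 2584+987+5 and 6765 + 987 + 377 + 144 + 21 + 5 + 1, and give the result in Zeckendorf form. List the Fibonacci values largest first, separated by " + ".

The two numbers are 3576 and 8300, so their sum is 11876.
Greedily peel off the largest Fibonacci term at each step:
11876: greatest Fibonacci not exceeding it is 10946, leaving 930
930: greatest Fibonacci not exceeding it is 610, leaving 320
320: greatest Fibonacci not exceeding it is 233, leaving 87
87: greatest Fibonacci not exceeding it is 55, leaving 32
32: greatest Fibonacci not exceeding it is 21, leaving 11
11: greatest Fibonacci not exceeding it is 8, leaving 3
3: greatest Fibonacci not exceeding it is 3, leaving 0

10946 + 610 + 233 + 55 + 21 + 8 + 3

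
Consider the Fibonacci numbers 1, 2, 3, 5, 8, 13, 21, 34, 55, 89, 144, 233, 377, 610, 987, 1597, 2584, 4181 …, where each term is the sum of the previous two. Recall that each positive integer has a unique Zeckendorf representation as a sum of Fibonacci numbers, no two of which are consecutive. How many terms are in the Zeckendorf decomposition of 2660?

3

Repeatedly subtract the largest Fibonacci number that fits:
2660 − 2584 = 76
76 − 55 = 21
21 − 21 = 0
2660 = 2584 + 55 + 21, which has 3 terms.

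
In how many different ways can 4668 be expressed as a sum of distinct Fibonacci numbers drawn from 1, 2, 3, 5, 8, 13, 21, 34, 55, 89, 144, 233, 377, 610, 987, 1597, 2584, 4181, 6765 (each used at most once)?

48

Each representation comes from the Zeckendorf form by replacing some F_k with F_{k−1} + F_{k−2} where possible.
4668 = 4181+377+89+21 = 4181+377+89+13+8 = 4181+377+55+34+21 = … (45 more), for 48 in all.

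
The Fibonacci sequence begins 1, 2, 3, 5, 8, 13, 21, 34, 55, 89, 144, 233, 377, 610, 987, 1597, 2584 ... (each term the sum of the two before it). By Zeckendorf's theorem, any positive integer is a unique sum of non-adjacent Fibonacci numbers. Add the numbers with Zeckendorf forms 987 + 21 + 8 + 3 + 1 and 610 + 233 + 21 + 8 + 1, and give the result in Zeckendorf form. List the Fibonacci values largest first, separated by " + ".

1597 + 233 + 55 + 8

The two numbers are 1020 and 873, so their sum is 1893.
Repeatedly subtract the largest Fibonacci number that fits:
1597 ≤ 1893 < 2584, so take 1597; remainder 296
233 ≤ 296 < 377, so take 233; remainder 63
55 ≤ 63 < 89, so take 55; remainder 8
8 ≤ 8 < 13, so take 8; remainder 0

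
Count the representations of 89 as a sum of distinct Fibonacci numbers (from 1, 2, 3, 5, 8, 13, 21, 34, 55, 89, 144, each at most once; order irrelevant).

5

89 = 89 = 55+34 = 55+21+13 = 55+21+8+5 = 55+21+8+3+2 — 5 representations.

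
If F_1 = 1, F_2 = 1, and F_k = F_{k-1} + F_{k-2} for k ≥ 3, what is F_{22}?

Iterating the recurrence up to F_{14} = 377 and F_{13} = 233:
F_{15} = F_{14} + F_{13} = 377 + 233 = 610
F_{16} = F_{15} + F_{14} = 610 + 377 = 987
F_{17} = F_{16} + F_{15} = 987 + 610 = 1597
F_{18} = F_{17} + F_{16} = 1597 + 987 = 2584
F_{19} = F_{18} + F_{17} = 2584 + 1597 = 4181
F_{20} = F_{19} + F_{18} = 4181 + 2584 = 6765
F_{21} = F_{20} + F_{19} = 6765 + 4181 = 10946
F_{22} = F_{21} + F_{20} = 10946 + 6765 = 17711

17711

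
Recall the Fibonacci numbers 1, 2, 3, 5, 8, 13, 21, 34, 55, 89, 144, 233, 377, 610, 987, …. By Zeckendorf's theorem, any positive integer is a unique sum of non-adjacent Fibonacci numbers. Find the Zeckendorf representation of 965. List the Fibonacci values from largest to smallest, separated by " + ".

610 + 233 + 89 + 21 + 8 + 3 + 1

largest Fibonacci ≤ 965 is 610; 965 − 610 = 355
largest Fibonacci ≤ 355 is 233; 355 − 233 = 122
largest Fibonacci ≤ 122 is 89; 122 − 89 = 33
largest Fibonacci ≤ 33 is 21; 33 − 21 = 12
largest Fibonacci ≤ 12 is 8; 12 − 8 = 4
largest Fibonacci ≤ 4 is 3; 4 − 3 = 1
largest Fibonacci ≤ 1 is 1; 1 − 1 = 0
So 965 = 610 + 233 + 89 + 21 + 8 + 3 + 1, with no two terms consecutive in the sequence.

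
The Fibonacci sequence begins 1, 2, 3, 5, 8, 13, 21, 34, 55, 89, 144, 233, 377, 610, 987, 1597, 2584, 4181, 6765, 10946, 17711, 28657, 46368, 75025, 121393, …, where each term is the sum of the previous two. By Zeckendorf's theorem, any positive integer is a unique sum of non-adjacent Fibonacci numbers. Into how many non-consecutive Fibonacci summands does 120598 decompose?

75025 ≤ 120598 < 121393, so take 75025; remainder 45573
28657 ≤ 45573 < 46368, so take 28657; remainder 16916
10946 ≤ 16916 < 17711, so take 10946; remainder 5970
4181 ≤ 5970 < 6765, so take 4181; remainder 1789
1597 ≤ 1789 < 2584, so take 1597; remainder 192
144 ≤ 192 < 233, so take 144; remainder 48
34 ≤ 48 < 55, so take 34; remainder 14
13 ≤ 14 < 21, so take 13; remainder 1
1 ≤ 1 < 2, so take 1; remainder 0
120598 = 75025 + 28657 + 10946 + 4181 + 1597 + 144 + 34 + 13 + 1, which has 9 terms.

9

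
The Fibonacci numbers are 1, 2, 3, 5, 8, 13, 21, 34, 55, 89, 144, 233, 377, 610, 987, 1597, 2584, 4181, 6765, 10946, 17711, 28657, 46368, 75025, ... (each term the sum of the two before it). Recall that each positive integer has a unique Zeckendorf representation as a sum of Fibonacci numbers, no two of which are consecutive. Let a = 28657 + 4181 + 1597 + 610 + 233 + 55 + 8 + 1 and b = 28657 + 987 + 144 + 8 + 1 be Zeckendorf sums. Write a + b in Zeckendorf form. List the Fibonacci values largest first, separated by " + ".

The two numbers are 35342 and 29797, so their sum is 65139.
Greedily peel off the largest Fibonacci term at each step:
65139 − 46368 = 18771
18771 − 17711 = 1060
1060 − 987 = 73
73 − 55 = 18
18 − 13 = 5
5 − 5 = 0

46368 + 17711 + 987 + 55 + 13 + 5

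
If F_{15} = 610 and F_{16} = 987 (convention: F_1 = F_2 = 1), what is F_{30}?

By the doubling identity F_{2k} = F_k(2F_{k+1} − F_k): F_{30} = 610·(2·987 − 610) = 610·1364 = 832040.

832040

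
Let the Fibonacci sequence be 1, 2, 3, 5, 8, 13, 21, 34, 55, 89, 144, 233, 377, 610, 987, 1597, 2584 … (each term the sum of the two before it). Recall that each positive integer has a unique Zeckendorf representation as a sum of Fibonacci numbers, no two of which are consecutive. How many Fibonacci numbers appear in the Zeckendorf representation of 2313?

6

1597 ≤ 2313 < 2584, so take 1597; remainder 716
610 ≤ 716 < 987, so take 610; remainder 106
89 ≤ 106 < 144, so take 89; remainder 17
13 ≤ 17 < 21, so take 13; remainder 4
3 ≤ 4 < 5, so take 3; remainder 1
1 ≤ 1 < 2, so take 1; remainder 0
2313 = 1597 + 610 + 89 + 13 + 3 + 1, which has 6 terms.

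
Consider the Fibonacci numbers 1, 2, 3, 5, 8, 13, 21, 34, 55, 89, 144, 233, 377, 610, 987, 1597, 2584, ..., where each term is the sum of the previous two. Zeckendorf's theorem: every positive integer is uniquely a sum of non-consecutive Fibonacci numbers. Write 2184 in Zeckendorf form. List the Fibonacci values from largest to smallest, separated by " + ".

1597 ≤ 2184 < 2584, so take 1597; remainder 587
377 ≤ 587 < 610, so take 377; remainder 210
144 ≤ 210 < 233, so take 144; remainder 66
55 ≤ 66 < 89, so take 55; remainder 11
8 ≤ 11 < 13, so take 8; remainder 3
3 ≤ 3 < 5, so take 3; remainder 0
So 2184 = 1597 + 377 + 144 + 55 + 8 + 3, with no two terms consecutive in the sequence.

1597 + 377 + 144 + 55 + 8 + 3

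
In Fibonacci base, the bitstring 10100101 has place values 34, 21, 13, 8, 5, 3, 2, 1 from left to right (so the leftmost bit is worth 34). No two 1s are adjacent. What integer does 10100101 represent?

Summing the place values of the 1 bits: 34 + 13 + 3 + 1 = 51.

51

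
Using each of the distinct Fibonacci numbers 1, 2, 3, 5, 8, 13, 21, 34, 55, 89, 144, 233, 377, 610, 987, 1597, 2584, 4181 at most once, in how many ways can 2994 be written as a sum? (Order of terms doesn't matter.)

Starting from the Zeckendorf form and repeatedly splitting a term F_k into F_{k−1} + F_{k−2} (when neither is already used) reaches every representation.
2994 = 2584+377+21+8+3+1 = 2584+233+144+21+8+3+1 = 1597+987+377+21+8+3+1 = … (5 more), for 8 in all.

8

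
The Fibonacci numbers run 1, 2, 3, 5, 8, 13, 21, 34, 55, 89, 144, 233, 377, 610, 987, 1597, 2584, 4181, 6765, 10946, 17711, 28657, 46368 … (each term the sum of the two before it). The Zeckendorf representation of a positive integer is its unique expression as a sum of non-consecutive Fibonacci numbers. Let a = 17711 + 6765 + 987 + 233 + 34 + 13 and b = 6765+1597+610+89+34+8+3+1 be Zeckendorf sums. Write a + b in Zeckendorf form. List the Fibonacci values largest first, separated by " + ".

28657 + 4181 + 1597 + 377 + 34 + 3 + 1

The two numbers are 25743 and 9107, so their sum is 34850.
largest Fibonacci ≤ 34850 is 28657; 34850 − 28657 = 6193
largest Fibonacci ≤ 6193 is 4181; 6193 − 4181 = 2012
largest Fibonacci ≤ 2012 is 1597; 2012 − 1597 = 415
largest Fibonacci ≤ 415 is 377; 415 − 377 = 38
largest Fibonacci ≤ 38 is 34; 38 − 34 = 4
largest Fibonacci ≤ 4 is 3; 4 − 3 = 1
largest Fibonacci ≤ 1 is 1; 1 − 1 = 0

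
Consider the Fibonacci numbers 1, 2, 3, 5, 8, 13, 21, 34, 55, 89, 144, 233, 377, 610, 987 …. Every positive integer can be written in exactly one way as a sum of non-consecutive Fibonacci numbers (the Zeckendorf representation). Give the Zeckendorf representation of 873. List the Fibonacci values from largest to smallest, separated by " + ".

Greedily peel off the largest Fibonacci term at each step:
subtract 610 from 873: 263 remains
subtract 233 from 263: 30 remains
subtract 21 from 30: 9 remains
subtract 8 from 9: 1 remains
subtract 1 from 1: 0 remains
So 873 = 610 + 233 + 21 + 8 + 1, with no two terms consecutive in the sequence.

610 + 233 + 21 + 8 + 1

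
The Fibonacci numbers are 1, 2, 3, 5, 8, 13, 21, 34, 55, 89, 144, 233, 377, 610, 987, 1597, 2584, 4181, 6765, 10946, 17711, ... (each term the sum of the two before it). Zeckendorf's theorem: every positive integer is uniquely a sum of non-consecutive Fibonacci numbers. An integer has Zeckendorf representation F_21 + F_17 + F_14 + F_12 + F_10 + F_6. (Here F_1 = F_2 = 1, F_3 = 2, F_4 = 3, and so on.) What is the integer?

F_21 + F_17 + F_14 + F_12 + F_10 + F_6 = 10946 + 1597 + 377 + 144 + 55 + 8 = 13127.

13127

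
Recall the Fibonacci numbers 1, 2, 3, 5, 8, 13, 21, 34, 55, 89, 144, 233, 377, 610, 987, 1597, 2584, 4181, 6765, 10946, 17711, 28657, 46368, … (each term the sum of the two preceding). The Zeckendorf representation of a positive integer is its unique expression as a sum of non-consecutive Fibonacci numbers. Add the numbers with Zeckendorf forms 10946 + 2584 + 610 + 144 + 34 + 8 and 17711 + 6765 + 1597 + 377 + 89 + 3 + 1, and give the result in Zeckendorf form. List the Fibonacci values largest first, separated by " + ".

The two numbers are 14326 and 26543, so their sum is 40869.
Greedy algorithm:
40869 − 28657 = 12212
12212 − 10946 = 1266
1266 − 987 = 279
279 − 233 = 46
46 − 34 = 12
12 − 8 = 4
4 − 3 = 1
1 − 1 = 0

28657 + 10946 + 987 + 233 + 34 + 8 + 3 + 1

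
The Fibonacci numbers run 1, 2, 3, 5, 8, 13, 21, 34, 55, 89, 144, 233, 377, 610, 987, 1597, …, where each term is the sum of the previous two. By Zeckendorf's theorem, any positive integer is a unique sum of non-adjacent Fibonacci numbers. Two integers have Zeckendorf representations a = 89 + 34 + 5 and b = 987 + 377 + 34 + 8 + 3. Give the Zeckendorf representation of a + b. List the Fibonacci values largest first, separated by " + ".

The two numbers are 128 and 1409, so their sum is 1537.
987 ≤ 1537 < 1597, so take 987; remainder 550
377 ≤ 550 < 610, so take 377; remainder 173
144 ≤ 173 < 233, so take 144; remainder 29
21 ≤ 29 < 34, so take 21; remainder 8
8 ≤ 8 < 13, so take 8; remainder 0

987 + 377 + 144 + 21 + 8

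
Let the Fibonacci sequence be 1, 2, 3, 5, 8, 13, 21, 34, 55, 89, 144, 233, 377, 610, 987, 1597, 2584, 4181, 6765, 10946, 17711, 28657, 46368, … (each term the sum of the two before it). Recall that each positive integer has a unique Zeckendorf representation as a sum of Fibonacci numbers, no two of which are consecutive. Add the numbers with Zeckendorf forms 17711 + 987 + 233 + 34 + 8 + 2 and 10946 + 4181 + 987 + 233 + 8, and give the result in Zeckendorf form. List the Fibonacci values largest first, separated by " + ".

The two numbers are 18975 and 16355, so their sum is 35330.
Repeatedly subtract the largest Fibonacci number that fits:
35330 − 28657 = 6673
6673 − 4181 = 2492
2492 − 1597 = 895
895 − 610 = 285
285 − 233 = 52
52 − 34 = 18
18 − 13 = 5
5 − 5 = 0

28657 + 4181 + 1597 + 610 + 233 + 34 + 13 + 5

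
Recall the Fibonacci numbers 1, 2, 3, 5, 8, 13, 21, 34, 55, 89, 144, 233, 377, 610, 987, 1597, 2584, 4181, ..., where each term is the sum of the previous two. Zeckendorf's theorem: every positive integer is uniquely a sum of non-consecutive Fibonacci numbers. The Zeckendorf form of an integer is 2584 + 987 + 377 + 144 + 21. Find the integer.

2584 + 987 + 377 + 144 + 21 = 4113.

4113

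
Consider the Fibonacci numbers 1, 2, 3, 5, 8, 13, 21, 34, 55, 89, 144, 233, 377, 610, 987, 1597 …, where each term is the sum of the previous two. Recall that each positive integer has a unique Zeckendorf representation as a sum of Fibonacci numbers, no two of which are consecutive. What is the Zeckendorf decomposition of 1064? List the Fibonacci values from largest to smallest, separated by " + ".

987 + 55 + 21 + 1

take 987 (≤ 1064); 1064 − 987 = 77
take 55 (≤ 77); 77 − 55 = 22
take 21 (≤ 22); 22 − 21 = 1
take 1 (≤ 1); 1 − 1 = 0
So 1064 = 987 + 55 + 21 + 1, with no two terms consecutive in the sequence.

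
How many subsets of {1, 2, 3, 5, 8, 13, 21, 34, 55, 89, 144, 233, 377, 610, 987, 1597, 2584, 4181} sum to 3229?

30

3229 = 2584+610+34+1 = 2584+610+21+13+1 = 2584+377+233+34+1 = 2584+610+21+8+5+1 = … (26 more), for 30 in all.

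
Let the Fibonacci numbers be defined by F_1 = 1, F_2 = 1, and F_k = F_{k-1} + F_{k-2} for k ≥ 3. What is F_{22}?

17711

Iterating the recurrence up to F_{14} = 377 and F_{13} = 233:
F_{15} = F_{14} + F_{13} = 377 + 233 = 610
F_{16} = F_{15} + F_{14} = 610 + 377 = 987
F_{17} = F_{16} + F_{15} = 987 + 610 = 1597
F_{18} = F_{17} + F_{16} = 1597 + 987 = 2584
F_{19} = F_{18} + F_{17} = 2584 + 1597 = 4181
F_{20} = F_{19} + F_{18} = 4181 + 2584 = 6765
F_{21} = F_{20} + F_{19} = 6765 + 4181 = 10946
F_{22} = F_{21} + F_{20} = 10946 + 6765 = 17711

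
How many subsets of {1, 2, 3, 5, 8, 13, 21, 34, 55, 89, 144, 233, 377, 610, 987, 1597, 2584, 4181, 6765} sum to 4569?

39

Starting from the Zeckendorf form and repeatedly splitting a term F_k into F_{k−1} + F_{k−2} (when neither is already used) reaches every representation.
4569 = 4181+377+8+3 = 4181+377+8+2+1 = 4181+233+144+8+3 = … (36 more), for 39 in all.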